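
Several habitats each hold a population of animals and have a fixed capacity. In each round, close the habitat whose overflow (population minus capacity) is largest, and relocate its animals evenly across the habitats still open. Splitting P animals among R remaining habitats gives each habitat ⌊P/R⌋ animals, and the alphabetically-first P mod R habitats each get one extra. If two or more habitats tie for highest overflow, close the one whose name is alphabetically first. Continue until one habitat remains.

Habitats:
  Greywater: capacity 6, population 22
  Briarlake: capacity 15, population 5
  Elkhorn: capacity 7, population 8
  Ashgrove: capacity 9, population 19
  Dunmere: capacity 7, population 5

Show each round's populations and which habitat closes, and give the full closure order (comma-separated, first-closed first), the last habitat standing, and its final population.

Round 1: Ashgrove=19 Briarlake=5 Dunmere=5 Elkhorn=8 Greywater=22 → close Greywater (overflow 16)
  22÷4 = 5 each, +1 to first 2
Round 2: Ashgrove=25 Briarlake=11 Dunmere=10 Elkhorn=13 → close Ashgrove (overflow 16)
  25÷3 = 8 each, +1 to first 1
Round 3: Briarlake=20 Dunmere=18 Elkhorn=21 → close Elkhorn (overflow 14)
  21÷2 = 10 each, +1 to first 1
Round 4: Briarlake=31 Dunmere=28 → close Dunmere (overflow 21)
  28÷1 = 28 each, +1 to first 0

Closure order: Greywater, Ashgrove, Elkhorn, Dunmere
Last habitat: Briarlake with 59 animals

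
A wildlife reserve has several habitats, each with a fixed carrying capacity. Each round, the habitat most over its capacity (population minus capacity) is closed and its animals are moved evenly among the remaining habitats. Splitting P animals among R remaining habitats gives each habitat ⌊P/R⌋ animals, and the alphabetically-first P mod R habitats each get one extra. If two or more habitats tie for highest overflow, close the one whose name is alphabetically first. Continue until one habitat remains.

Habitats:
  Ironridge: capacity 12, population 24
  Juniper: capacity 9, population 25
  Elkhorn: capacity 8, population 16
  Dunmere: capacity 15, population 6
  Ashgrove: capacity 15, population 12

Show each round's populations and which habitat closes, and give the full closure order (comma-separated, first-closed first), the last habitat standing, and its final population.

Closure order: Juniper, Ironridge, Elkhorn, Ashgrove
Last habitat: Dunmere with 83 animals

Round 1: Ashgrove=12 Dunmere=6 Elkhorn=16 Ironridge=24 Juniper=25 → close Juniper (overflow 16)
  25÷4 = 6 each, +1 to first 1
Round 2: Ashgrove=19 Dunmere=12 Elkhorn=22 Ironridge=30 → close Ironridge (overflow 18)
  30÷3 = 10 each, +1 to first 0
Round 3: Ashgrove=29 Dunmere=22 Elkhorn=32 → close Elkhorn (overflow 24)
  32÷2 = 16 each, +1 to first 0
Round 4: Ashgrove=45 Dunmere=38 → close Ashgrove (overflow 30)
  45÷1 = 45 each, +1 to first 0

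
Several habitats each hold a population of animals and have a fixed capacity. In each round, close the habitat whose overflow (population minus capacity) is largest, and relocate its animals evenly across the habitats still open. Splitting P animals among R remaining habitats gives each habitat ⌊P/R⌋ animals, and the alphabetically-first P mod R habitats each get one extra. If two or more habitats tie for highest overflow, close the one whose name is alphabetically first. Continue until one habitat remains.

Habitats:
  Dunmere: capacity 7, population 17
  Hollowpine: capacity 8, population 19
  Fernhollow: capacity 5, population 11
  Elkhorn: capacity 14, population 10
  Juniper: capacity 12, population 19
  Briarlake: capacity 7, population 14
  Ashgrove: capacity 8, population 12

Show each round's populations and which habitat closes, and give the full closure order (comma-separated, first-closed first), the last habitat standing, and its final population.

Round 1: Ashgrove=12 Briarlake=14 Dunmere=17 Elkhorn=10 Fernhollow=11 Hollowpine=19 Juniper=19 → close Hollowpine (overflow 11)
  19÷6 = 3 each, +1 to first 1
Round 2: Ashgrove=16 Briarlake=17 Dunmere=20 Elkhorn=13 Fernhollow=14 Juniper=22 → close Dunmere (overflow 13)
  20÷5 = 4 each, +1 to first 0
Round 3: Ashgrove=20 Briarlake=21 Elkhorn=17 Fernhollow=18 Juniper=26 → close Briarlake (overflow 14)
  21÷4 = 5 each, +1 to first 1
Round 4: Ashgrove=26 Elkhorn=22 Fernhollow=23 Juniper=31 → close Juniper (overflow 19)
  31÷3 = 10 each, +1 to first 1
Round 5: Ashgrove=37 Elkhorn=32 Fernhollow=33 → close Ashgrove (overflow 29)
  37÷2 = 18 each, +1 to first 1
Round 6: Elkhorn=51 Fernhollow=51 → close Fernhollow (overflow 46)
  51÷1 = 51 each, +1 to first 0

Closure order: Hollowpine, Dunmere, Briarlake, Juniper, Ashgrove, Fernhollow
Last habitat: Elkhorn with 102 animals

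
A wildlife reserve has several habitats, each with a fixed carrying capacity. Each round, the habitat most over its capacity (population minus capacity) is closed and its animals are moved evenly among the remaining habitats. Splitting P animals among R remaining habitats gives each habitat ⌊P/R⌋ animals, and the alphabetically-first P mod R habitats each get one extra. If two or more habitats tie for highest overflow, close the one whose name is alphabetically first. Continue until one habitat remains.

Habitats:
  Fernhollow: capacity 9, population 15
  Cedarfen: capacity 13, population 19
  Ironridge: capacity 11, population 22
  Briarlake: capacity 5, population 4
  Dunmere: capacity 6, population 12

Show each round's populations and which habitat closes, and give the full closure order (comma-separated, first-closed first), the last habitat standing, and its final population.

Round 1: Briarlake=4 Cedarfen=19 Dunmere=12 Fernhollow=15 Ironridge=22 → close Ironridge (overflow 11)
  22÷4 = 5 each, +1 to first 2
Round 2: Briarlake=10 Cedarfen=25 Dunmere=17 Fernhollow=20 → close Cedarfen (overflow 12)
  25÷3 = 8 each, +1 to first 1
Round 3: Briarlake=19 Dunmere=25 Fernhollow=28 → close Dunmere (overflow 19)
  25÷2 = 12 each, +1 to first 1
Round 4: Briarlake=32 Fernhollow=40 → close Fernhollow (overflow 31)
  40÷1 = 40 each, +1 to first 0

Closure order: Ironridge, Cedarfen, Dunmere, Fernhollow
Last habitat: Briarlake with 72 animals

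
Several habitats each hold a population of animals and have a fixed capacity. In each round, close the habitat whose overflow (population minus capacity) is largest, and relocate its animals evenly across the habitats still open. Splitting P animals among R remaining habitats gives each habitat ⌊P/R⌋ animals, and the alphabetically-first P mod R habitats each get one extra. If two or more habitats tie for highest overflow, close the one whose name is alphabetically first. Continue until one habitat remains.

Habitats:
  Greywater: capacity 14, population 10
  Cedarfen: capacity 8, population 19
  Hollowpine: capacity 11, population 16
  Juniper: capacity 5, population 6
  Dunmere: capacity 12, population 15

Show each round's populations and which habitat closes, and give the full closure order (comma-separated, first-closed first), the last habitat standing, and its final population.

Closure order: Cedarfen, Hollowpine, Dunmere, Juniper
Last habitat: Greywater with 66 animals

Round 1: Cedarfen=19 Dunmere=15 Greywater=10 Hollowpine=16 Juniper=6 → close Cedarfen (overflow 11)
  19÷4 = 4 each, +1 to first 3
Round 2: Dunmere=20 Greywater=15 Hollowpine=21 Juniper=10 → close Hollowpine (overflow 10)
  21÷3 = 7 each, +1 to first 0
Round 3: Dunmere=27 Greywater=22 Juniper=17 → close Dunmere (overflow 15)
  27÷2 = 13 each, +1 to first 1
Round 4: Greywater=36 Juniper=30 → close Juniper (overflow 25)
  30÷1 = 30 each, +1 to first 0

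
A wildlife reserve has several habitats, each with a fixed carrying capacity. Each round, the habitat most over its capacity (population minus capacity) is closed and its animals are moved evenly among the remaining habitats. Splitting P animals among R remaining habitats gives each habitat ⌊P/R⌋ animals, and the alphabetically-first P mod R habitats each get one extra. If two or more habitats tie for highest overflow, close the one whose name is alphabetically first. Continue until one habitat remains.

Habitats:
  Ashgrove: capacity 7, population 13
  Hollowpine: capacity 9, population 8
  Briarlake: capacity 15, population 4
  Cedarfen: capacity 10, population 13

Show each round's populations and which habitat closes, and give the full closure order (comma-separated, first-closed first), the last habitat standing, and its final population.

Closure order: Ashgrove, Cedarfen, Hollowpine
Last habitat: Briarlake with 38 animals

Round 1: Ashgrove=13 Briarlake=4 Cedarfen=13 Hollowpine=8 → close Ashgrove (overflow 6)
  13÷3 = 4 each, +1 to first 1
Round 2: Briarlake=9 Cedarfen=17 Hollowpine=12 → close Cedarfen (overflow 7)
  17÷2 = 8 each, +1 to first 1
Round 3: Briarlake=18 Hollowpine=20 → close Hollowpine (overflow 11)
  20÷1 = 20 each, +1 to first 0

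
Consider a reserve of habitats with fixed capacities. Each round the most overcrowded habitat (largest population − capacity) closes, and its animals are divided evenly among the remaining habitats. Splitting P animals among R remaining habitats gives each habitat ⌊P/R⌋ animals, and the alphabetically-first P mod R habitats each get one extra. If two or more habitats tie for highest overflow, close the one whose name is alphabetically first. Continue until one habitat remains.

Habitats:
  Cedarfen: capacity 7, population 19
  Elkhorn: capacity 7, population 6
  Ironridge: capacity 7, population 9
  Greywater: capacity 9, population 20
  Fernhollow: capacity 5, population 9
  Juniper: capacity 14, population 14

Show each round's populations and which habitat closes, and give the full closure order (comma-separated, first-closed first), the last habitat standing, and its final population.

Round 1: Cedarfen=19 Elkhorn=6 Fernhollow=9 Greywater=20 Ironridge=9 Juniper=14 → close Cedarfen (overflow 12)
  19÷5 = 3 each, +1 to first 4
Round 2: Elkhorn=10 Fernhollow=13 Greywater=24 Ironridge=13 Juniper=17 → close Greywater (overflow 15)
  24÷4 = 6 each, +1 to first 0
Round 3: Elkhorn=16 Fernhollow=19 Ironridge=19 Juniper=23 → close Fernhollow (overflow 14)
  19÷3 = 6 each, +1 to first 1
Round 4: Elkhorn=23 Ironridge=25 Juniper=29 → close Ironridge (overflow 18)
  25÷2 = 12 each, +1 to first 1
Round 5: Elkhorn=36 Juniper=41 → close Elkhorn (overflow 29)
  36÷1 = 36 each, +1 to first 0

Closure order: Cedarfen, Greywater, Fernhollow, Ironridge, Elkhorn
Last habitat: Juniper with 77 animals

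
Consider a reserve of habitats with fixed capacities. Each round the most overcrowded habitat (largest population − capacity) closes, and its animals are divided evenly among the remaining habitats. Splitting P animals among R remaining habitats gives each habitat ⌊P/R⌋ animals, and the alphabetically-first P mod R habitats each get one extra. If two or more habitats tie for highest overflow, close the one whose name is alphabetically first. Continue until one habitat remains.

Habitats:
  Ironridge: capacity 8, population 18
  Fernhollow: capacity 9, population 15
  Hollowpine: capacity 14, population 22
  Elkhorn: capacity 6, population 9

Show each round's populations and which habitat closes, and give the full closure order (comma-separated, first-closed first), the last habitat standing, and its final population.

Round 1: Elkhorn=9 Fernhollow=15 Hollowpine=22 Ironridge=18 → close Ironridge (overflow 10)
  18÷3 = 6 each, +1 to first 0
Round 2: Elkhorn=15 Fernhollow=21 Hollowpine=28 → close Hollowpine (overflow 14)
  28÷2 = 14 each, +1 to first 0
Round 3: Elkhorn=29 Fernhollow=35 → close Fernhollow (overflow 26)
  35÷1 = 35 each, +1 to first 0

Closure order: Ironridge, Hollowpine, Fernhollow
Last habitat: Elkhorn with 64 animals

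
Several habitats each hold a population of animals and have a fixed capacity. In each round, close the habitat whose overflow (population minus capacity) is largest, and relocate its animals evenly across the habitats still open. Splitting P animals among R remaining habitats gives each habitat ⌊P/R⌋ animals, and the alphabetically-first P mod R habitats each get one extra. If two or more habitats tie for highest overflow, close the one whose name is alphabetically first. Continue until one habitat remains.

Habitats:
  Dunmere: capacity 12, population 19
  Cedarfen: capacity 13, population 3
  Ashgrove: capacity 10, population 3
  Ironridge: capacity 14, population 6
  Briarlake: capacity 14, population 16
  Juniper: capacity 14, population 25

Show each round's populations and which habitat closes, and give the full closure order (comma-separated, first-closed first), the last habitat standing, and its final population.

Closure order: Juniper, Dunmere, Briarlake, Ashgrove, Ironridge
Last habitat: Cedarfen with 72 animals

Round 1: Ashgrove=3 Briarlake=16 Cedarfen=3 Dunmere=19 Ironridge=6 Juniper=25 → close Juniper (overflow 11)
  25÷5 = 5 each, +1 to first 0
Round 2: Ashgrove=8 Briarlake=21 Cedarfen=8 Dunmere=24 Ironridge=11 → close Dunmere (overflow 12)
  24÷4 = 6 each, +1 to first 0
Round 3: Ashgrove=14 Briarlake=27 Cedarfen=14 Ironridge=17 → close Briarlake (overflow 13)
  27÷3 = 9 each, +1 to first 0
Round 4: Ashgrove=23 Cedarfen=23 Ironridge=26 → close Ashgrove (overflow 13)
  23÷2 = 11 each, +1 to first 1
Round 5: Cedarfen=35 Ironridge=37 → close Ironridge (overflow 23)
  37÷1 = 37 each, +1 to first 0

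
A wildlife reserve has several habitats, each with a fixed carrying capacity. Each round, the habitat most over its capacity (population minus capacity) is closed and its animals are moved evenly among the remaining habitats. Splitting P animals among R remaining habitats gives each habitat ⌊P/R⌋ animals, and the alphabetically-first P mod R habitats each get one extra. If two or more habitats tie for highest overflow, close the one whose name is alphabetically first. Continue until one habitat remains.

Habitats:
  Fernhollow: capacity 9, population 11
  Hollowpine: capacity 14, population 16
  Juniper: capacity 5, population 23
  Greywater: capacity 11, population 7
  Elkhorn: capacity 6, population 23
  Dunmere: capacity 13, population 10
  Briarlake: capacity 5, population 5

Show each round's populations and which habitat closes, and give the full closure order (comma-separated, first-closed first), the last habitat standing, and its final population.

Round 1: Briarlake=5 Dunmere=10 Elkhorn=23 Fernhollow=11 Greywater=7 Hollowpine=16 Juniper=23 → close Juniper (overflow 18)
  23÷6 = 3 each, +1 to first 5
Round 2: Briarlake=9 Dunmere=14 Elkhorn=27 Fernhollow=15 Greywater=11 Hollowpine=19 → close Elkhorn (overflow 21)
  27÷5 = 5 each, +1 to first 2
Round 3: Briarlake=15 Dunmere=20 Fernhollow=20 Greywater=16 Hollowpine=24 → close Fernhollow (overflow 11)
  20÷4 = 5 each, +1 to first 0
Round 4: Briarlake=20 Dunmere=25 Greywater=21 Hollowpine=29 → close Briarlake (overflow 15)
  20÷3 = 6 each, +1 to first 2
Round 5: Dunmere=32 Greywater=28 Hollowpine=35 → close Hollowpine (overflow 21)
  35÷2 = 17 each, +1 to first 1
Round 6: Dunmere=50 Greywater=45 → close Dunmere (overflow 37)
  50÷1 = 50 each, +1 to first 0

Closure order: Juniper, Elkhorn, Fernhollow, Briarlake, Hollowpine, Dunmere
Last habitat: Greywater with 95 animals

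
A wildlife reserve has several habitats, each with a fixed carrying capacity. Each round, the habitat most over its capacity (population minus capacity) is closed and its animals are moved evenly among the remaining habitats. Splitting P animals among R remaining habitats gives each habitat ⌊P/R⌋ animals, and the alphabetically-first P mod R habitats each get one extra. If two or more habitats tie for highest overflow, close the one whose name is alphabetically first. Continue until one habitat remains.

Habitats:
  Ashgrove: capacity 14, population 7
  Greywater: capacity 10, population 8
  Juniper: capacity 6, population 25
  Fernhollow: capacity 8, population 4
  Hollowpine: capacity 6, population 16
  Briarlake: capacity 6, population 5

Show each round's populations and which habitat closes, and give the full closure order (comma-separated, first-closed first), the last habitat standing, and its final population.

Round 1: Ashgrove=7 Briarlake=5 Fernhollow=4 Greywater=8 Hollowpine=16 Juniper=25 → close Juniper (overflow 19)
  25÷5 = 5 each, +1 to first 0
Round 2: Ashgrove=12 Briarlake=10 Fernhollow=9 Greywater=13 Hollowpine=21 → close Hollowpine (overflow 15)
  21÷4 = 5 each, +1 to first 1
Round 3: Ashgrove=18 Briarlake=15 Fernhollow=14 Greywater=18 → close Briarlake (overflow 9)
  15÷3 = 5 each, +1 to first 0
Round 4: Ashgrove=23 Fernhollow=19 Greywater=23 → close Greywater (overflow 13)
  23÷2 = 11 each, +1 to first 1
Round 5: Ashgrove=35 Fernhollow=30 → close Fernhollow (overflow 22)
  30÷1 = 30 each, +1 to first 0

Closure order: Juniper, Hollowpine, Briarlake, Greywater, Fernhollow
Last habitat: Ashgrove with 65 animals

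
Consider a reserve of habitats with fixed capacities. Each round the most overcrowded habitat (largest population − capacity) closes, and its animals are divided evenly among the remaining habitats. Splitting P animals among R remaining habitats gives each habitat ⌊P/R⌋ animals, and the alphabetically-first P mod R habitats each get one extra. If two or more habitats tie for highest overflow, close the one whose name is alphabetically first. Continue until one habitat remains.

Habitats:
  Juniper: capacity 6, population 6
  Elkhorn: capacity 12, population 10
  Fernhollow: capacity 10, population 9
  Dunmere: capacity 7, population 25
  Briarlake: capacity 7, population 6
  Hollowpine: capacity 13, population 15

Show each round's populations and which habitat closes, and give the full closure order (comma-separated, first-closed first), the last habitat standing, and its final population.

Closure order: Dunmere, Hollowpine, Juniper, Briarlake, Fernhollow
Last habitat: Elkhorn with 71 animals

Round 1: Briarlake=6 Dunmere=25 Elkhorn=10 Fernhollow=9 Hollowpine=15 Juniper=6 → close Dunmere (overflow 18)
  25÷5 = 5 each, +1 to first 0
Round 2: Briarlake=11 Elkhorn=15 Fernhollow=14 Hollowpine=20 Juniper=11 → close Hollowpine (overflow 7)
  20÷4 = 5 each, +1 to first 0
Round 3: Briarlake=16 Elkhorn=20 Fernhollow=19 Juniper=16 → close Juniper (overflow 10)
  16÷3 = 5 each, +1 to first 1
Round 4: Briarlake=22 Elkhorn=25 Fernhollow=24 → close Briarlake (overflow 15)
  22÷2 = 11 each, +1 to first 0
Round 5: Elkhorn=36 Fernhollow=35 → close Fernhollow (overflow 25)
  35÷1 = 35 each, +1 to first 0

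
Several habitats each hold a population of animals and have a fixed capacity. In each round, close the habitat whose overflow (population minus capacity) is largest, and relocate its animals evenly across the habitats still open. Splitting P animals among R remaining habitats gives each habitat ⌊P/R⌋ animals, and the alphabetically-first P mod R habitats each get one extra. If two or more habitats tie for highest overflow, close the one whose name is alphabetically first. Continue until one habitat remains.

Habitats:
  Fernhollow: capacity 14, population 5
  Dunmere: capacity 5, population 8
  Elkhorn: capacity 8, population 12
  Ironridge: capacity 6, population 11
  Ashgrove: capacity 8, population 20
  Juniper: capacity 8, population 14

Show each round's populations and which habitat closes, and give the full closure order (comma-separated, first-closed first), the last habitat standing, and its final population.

Round 1: Ashgrove=20 Dunmere=8 Elkhorn=12 Fernhollow=5 Ironridge=11 Juniper=14 → close Ashgrove (overflow 12)
  20÷5 = 4 each, +1 to first 0
Round 2: Dunmere=12 Elkhorn=16 Fernhollow=9 Ironridge=15 Juniper=18 → close Juniper (overflow 10)
  18÷4 = 4 each, +1 to first 2
Round 3: Dunmere=17 Elkhorn=21 Fernhollow=13 Ironridge=19 → close Elkhorn (overflow 13)
  21÷3 = 7 each, +1 to first 0
Round 4: Dunmere=24 Fernhollow=20 Ironridge=26 → close Ironridge (overflow 20)
  26÷2 = 13 each, +1 to first 0
Round 5: Dunmere=37 Fernhollow=33 → close Dunmere (overflow 32)
  37÷1 = 37 each, +1 to first 0

Closure order: Ashgrove, Juniper, Elkhorn, Ironridge, Dunmere
Last habitat: Fernhollow with 70 animals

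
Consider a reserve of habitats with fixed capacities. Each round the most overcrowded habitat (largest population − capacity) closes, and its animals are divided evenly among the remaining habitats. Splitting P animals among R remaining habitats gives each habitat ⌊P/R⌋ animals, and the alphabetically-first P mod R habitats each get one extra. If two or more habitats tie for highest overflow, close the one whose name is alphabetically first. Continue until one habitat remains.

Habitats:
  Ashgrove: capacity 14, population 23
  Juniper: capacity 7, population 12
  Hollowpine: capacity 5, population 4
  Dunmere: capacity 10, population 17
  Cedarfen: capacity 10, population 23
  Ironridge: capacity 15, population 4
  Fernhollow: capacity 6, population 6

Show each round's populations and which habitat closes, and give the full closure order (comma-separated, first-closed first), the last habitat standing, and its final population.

Closure order: Cedarfen, Ashgrove, Dunmere, Juniper, Fernhollow, Hollowpine
Last habitat: Ironridge with 89 animals

Round 1: Ashgrove=23 Cedarfen=23 Dunmere=17 Fernhollow=6 Hollowpine=4 Ironridge=4 Juniper=12 → close Cedarfen (overflow 13)
  23÷6 = 3 each, +1 to first 5
Round 2: Ashgrove=27 Dunmere=21 Fernhollow=10 Hollowpine=8 Ironridge=8 Juniper=15 → close Ashgrove (overflow 13)
  27÷5 = 5 each, +1 to first 2
Round 3: Dunmere=27 Fernhollow=16 Hollowpine=13 Ironridge=13 Juniper=20 → close Dunmere (overflow 17)
  27÷4 = 6 each, +1 to first 3
Round 4: Fernhollow=23 Hollowpine=20 Ironridge=20 Juniper=26 → close Juniper (overflow 19)
  26÷3 = 8 each, +1 to first 2
Round 5: Fernhollow=32 Hollowpine=29 Ironridge=28 → close Fernhollow (overflow 26)
  32÷2 = 16 each, +1 to first 0
Round 6: Hollowpine=45 Ironridge=44 → close Hollowpine (overflow 40)
  45÷1 = 45 each, +1 to first 0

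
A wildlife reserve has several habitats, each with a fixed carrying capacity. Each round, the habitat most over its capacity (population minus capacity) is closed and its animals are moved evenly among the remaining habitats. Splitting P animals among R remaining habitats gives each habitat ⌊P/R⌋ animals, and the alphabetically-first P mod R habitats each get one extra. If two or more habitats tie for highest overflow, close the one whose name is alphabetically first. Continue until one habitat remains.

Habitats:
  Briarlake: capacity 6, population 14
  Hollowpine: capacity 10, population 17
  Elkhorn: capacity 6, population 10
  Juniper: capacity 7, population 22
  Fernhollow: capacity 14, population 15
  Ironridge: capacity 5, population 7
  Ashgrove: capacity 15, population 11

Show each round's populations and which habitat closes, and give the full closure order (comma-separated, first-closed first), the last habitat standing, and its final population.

Round 1: Ashgrove=11 Briarlake=14 Elkhorn=10 Fernhollow=15 Hollowpine=17 Ironridge=7 Juniper=22 → close Juniper (overflow 15)
  22÷6 = 3 each, +1 to first 4
Round 2: Ashgrove=15 Briarlake=18 Elkhorn=14 Fernhollow=19 Hollowpine=20 Ironridge=10 → close Briarlake (overflow 12)
  18÷5 = 3 each, +1 to first 3
Round 3: Ashgrove=19 Elkhorn=18 Fernhollow=23 Hollowpine=23 Ironridge=13 → close Hollowpine (overflow 13)
  23÷4 = 5 each, +1 to first 3
Round 4: Ashgrove=25 Elkhorn=24 Fernhollow=29 Ironridge=18 → close Elkhorn (overflow 18)
  24÷3 = 8 each, +1 to first 0
Round 5: Ashgrove=33 Fernhollow=37 Ironridge=26 → close Fernhollow (overflow 23)
  37÷2 = 18 each, +1 to first 1
Round 6: Ashgrove=52 Ironridge=44 → close Ironridge (overflow 39)
  44÷1 = 44 each, +1 to first 0

Closure order: Juniper, Briarlake, Hollowpine, Elkhorn, Fernhollow, Ironridge
Last habitat: Ashgrove with 96 animals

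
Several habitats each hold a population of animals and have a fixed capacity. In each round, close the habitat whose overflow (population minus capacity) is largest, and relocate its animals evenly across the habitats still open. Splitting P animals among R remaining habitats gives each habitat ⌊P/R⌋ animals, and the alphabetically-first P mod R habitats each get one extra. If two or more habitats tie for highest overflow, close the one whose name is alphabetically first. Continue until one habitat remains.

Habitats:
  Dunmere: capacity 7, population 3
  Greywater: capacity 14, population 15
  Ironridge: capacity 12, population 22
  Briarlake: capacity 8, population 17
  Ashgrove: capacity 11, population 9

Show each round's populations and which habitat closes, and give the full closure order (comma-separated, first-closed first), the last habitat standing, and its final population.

Closure order: Ironridge, Briarlake, Greywater, Ashgrove
Last habitat: Dunmere with 66 animals

Round 1: Ashgrove=9 Briarlake=17 Dunmere=3 Greywater=15 Ironridge=22 → close Ironridge (overflow 10)
  22÷4 = 5 each, +1 to first 2
Round 2: Ashgrove=15 Briarlake=23 Dunmere=8 Greywater=20 → close Briarlake (overflow 15)
  23÷3 = 7 each, +1 to first 2
Round 3: Ashgrove=23 Dunmere=16 Greywater=27 → close Greywater (overflow 13)
  27÷2 = 13 each, +1 to first 1
Round 4: Ashgrove=37 Dunmere=29 → close Ashgrove (overflow 26)
  37÷1 = 37 each, +1 to first 0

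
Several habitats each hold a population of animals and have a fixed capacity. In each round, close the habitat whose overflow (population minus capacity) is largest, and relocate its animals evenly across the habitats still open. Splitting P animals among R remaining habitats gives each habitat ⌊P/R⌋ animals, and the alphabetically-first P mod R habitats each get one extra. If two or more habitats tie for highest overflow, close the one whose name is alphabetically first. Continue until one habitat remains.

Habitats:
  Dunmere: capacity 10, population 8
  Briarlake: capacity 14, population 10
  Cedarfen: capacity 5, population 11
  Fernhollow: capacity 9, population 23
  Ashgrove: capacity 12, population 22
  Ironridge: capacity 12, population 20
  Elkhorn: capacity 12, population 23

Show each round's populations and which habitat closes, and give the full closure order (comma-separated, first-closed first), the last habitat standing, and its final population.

Round 1: Ashgrove=22 Briarlake=10 Cedarfen=11 Dunmere=8 Elkhorn=23 Fernhollow=23 Ironridge=20 → close Fernhollow (overflow 14)
  23÷6 = 3 each, +1 to first 5
Round 2: Ashgrove=26 Briarlake=14 Cedarfen=15 Dunmere=12 Elkhorn=27 Ironridge=23 → close Elkhorn (overflow 15)
  27÷5 = 5 each, +1 to first 2
Round 3: Ashgrove=32 Briarlake=20 Cedarfen=20 Dunmere=17 Ironridge=28 → close Ashgrove (overflow 20)
  32÷4 = 8 each, +1 to first 0
Round 4: Briarlake=28 Cedarfen=28 Dunmere=25 Ironridge=36 → close Ironridge (overflow 24)
  36÷3 = 12 each, +1 to first 0
Round 5: Briarlake=40 Cedarfen=40 Dunmere=37 → close Cedarfen (overflow 35)
  40÷2 = 20 each, +1 to first 0
Round 6: Briarlake=60 Dunmere=57 → close Dunmere (overflow 47)
  57÷1 = 57 each, +1 to first 0

Closure order: Fernhollow, Elkhorn, Ashgrove, Ironridge, Cedarfen, Dunmere
Last habitat: Briarlake with 117 animals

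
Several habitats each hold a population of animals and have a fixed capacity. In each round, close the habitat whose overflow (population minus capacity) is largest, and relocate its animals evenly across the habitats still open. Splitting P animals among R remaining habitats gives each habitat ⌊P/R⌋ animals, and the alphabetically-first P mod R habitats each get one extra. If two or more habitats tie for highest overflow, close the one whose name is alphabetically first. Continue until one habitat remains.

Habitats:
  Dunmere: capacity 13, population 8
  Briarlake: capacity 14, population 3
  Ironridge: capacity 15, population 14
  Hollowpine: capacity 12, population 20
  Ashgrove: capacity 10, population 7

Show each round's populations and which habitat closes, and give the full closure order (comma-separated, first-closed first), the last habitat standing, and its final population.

Round 1: Ashgrove=7 Briarlake=3 Dunmere=8 Hollowpine=20 Ironridge=14 → close Hollowpine (overflow 8)
  20÷4 = 5 each, +1 to first 0
Round 2: Ashgrove=12 Briarlake=8 Dunmere=13 Ironridge=19 → close Ironridge (overflow 4)
  19÷3 = 6 each, +1 to first 1
Round 3: Ashgrove=19 Briarlake=14 Dunmere=19 → close Ashgrove (overflow 9)
  19÷2 = 9 each, +1 to first 1
Round 4: Briarlake=24 Dunmere=28 → close Dunmere (overflow 15)
  28÷1 = 28 each, +1 to first 0

Closure order: Hollowpine, Ironridge, Ashgrove, Dunmere
Last habitat: Briarlake with 52 animals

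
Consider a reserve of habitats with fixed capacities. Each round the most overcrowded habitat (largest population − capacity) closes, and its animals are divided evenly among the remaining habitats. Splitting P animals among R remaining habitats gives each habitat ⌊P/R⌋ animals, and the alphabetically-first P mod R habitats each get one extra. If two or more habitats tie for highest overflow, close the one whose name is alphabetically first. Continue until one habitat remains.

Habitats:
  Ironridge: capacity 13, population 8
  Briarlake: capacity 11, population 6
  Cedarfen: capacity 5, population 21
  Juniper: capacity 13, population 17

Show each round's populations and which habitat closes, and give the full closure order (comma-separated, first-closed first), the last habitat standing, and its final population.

Closure order: Cedarfen, Juniper, Briarlake
Last habitat: Ironridge with 52 animals

Round 1: Briarlake=6 Cedarfen=21 Ironridge=8 Juniper=17 → close Cedarfen (overflow 16)
  21÷3 = 7 each, +1 to first 0
Round 2: Briarlake=13 Ironridge=15 Juniper=24 → close Juniper (overflow 11)
  24÷2 = 12 each, +1 to first 0
Round 3: Briarlake=25 Ironridge=27 → close Briarlake (overflow 14)
  25÷1 = 25 each, +1 to first 0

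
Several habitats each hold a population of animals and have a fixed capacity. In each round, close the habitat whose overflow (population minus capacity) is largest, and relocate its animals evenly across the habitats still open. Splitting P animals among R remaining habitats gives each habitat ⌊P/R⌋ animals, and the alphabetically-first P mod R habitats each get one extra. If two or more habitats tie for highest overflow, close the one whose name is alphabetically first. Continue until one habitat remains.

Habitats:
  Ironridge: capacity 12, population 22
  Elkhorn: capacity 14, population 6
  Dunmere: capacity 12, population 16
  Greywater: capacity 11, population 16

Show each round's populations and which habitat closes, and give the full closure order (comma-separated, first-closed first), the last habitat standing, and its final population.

Closure order: Ironridge, Dunmere, Greywater
Last habitat: Elkhorn with 60 animals

Round 1: Dunmere=16 Elkhorn=6 Greywater=16 Ironridge=22 → close Ironridge (overflow 10)
  22÷3 = 7 each, +1 to first 1
Round 2: Dunmere=24 Elkhorn=13 Greywater=23 → close Dunmere (overflow 12)
  24÷2 = 12 each, +1 to first 0
Round 3: Elkhorn=25 Greywater=35 → close Greywater (overflow 24)
  35÷1 = 35 each, +1 to first 0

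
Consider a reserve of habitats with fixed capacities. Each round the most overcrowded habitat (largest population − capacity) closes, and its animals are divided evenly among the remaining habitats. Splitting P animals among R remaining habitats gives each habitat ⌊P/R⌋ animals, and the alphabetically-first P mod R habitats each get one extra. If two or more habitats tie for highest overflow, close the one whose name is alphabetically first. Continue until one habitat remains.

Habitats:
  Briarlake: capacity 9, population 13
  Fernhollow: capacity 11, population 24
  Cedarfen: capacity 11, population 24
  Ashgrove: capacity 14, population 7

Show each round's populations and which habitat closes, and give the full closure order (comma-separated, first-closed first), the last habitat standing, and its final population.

Closure order: Cedarfen, Fernhollow, Briarlake
Last habitat: Ashgrove with 68 animals

Round 1: Ashgrove=7 Briarlake=13 Cedarfen=24 Fernhollow=24 → close Cedarfen (overflow 13)
  24÷3 = 8 each, +1 to first 0
Round 2: Ashgrove=15 Briarlake=21 Fernhollow=32 → close Fernhollow (overflow 21)
  32÷2 = 16 each, +1 to first 0
Round 3: Ashgrove=31 Briarlake=37 → close Briarlake (overflow 28)
  37÷1 = 37 each, +1 to first 0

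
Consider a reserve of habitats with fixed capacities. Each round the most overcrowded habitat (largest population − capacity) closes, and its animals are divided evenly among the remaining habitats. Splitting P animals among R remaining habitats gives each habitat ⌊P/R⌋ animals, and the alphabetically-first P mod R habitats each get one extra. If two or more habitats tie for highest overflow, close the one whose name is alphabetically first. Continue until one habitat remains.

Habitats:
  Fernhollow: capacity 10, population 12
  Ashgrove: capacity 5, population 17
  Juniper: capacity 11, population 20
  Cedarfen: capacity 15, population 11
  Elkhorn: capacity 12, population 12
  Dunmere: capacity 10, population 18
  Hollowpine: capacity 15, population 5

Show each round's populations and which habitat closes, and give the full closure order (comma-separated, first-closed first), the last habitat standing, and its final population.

Closure order: Ashgrove, Dunmere, Juniper, Fernhollow, Elkhorn, Cedarfen
Last habitat: Hollowpine with 95 animals

Round 1: Ashgrove=17 Cedarfen=11 Dunmere=18 Elkhorn=12 Fernhollow=12 Hollowpine=5 Juniper=20 → close Ashgrove (overflow 12)
  17÷6 = 2 each, +1 to first 5
Round 2: Cedarfen=14 Dunmere=21 Elkhorn=15 Fernhollow=15 Hollowpine=8 Juniper=22 → close Dunmere (overflow 11)
  21÷5 = 4 each, +1 to first 1
Round 3: Cedarfen=19 Elkhorn=19 Fernhollow=19 Hollowpine=12 Juniper=26 → close Juniper (overflow 15)
  26÷4 = 6 each, +1 to first 2
Round 4: Cedarfen=26 Elkhorn=26 Fernhollow=25 Hollowpine=18 → close Fernhollow (overflow 15)
  25÷3 = 8 each, +1 to first 1
Round 5: Cedarfen=35 Elkhorn=34 Hollowpine=26 → close Elkhorn (overflow 22)
  34÷2 = 17 each, +1 to first 0
Round 6: Cedarfen=52 Hollowpine=43 → close Cedarfen (overflow 37)
  52÷1 = 52 each, +1 to first 0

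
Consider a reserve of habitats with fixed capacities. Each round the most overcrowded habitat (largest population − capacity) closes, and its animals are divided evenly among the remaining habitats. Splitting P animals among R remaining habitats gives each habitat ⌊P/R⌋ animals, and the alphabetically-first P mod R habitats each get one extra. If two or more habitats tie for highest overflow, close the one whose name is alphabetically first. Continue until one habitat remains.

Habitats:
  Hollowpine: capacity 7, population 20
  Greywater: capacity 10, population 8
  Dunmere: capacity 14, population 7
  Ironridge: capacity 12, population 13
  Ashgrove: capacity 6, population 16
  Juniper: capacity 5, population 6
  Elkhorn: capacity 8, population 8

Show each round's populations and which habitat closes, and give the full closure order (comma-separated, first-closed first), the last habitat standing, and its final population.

Round 1: Ashgrove=16 Dunmere=7 Elkhorn=8 Greywater=8 Hollowpine=20 Ironridge=13 Juniper=6 → close Hollowpine (overflow 13)
  20÷6 = 3 each, +1 to first 2
Round 2: Ashgrove=20 Dunmere=11 Elkhorn=11 Greywater=11 Ironridge=16 Juniper=9 → close Ashgrove (overflow 14)
  20÷5 = 4 each, +1 to first 0
Round 3: Dunmere=15 Elkhorn=15 Greywater=15 Ironridge=20 Juniper=13 → close Ironridge (overflow 8)
  20÷4 = 5 each, +1 to first 0
Round 4: Dunmere=20 Elkhorn=20 Greywater=20 Juniper=18 → close Juniper (overflow 13)
  18÷3 = 6 each, +1 to first 0
Round 5: Dunmere=26 Elkhorn=26 Greywater=26 → close Elkhorn (overflow 18)
  26÷2 = 13 each, +1 to first 0
Round 6: Dunmere=39 Greywater=39 → close Greywater (overflow 29)
  39÷1 = 39 each, +1 to first 0

Closure order: Hollowpine, Ashgrove, Ironridge, Juniper, Elkhorn, Greywater
Last habitat: Dunmere with 78 animals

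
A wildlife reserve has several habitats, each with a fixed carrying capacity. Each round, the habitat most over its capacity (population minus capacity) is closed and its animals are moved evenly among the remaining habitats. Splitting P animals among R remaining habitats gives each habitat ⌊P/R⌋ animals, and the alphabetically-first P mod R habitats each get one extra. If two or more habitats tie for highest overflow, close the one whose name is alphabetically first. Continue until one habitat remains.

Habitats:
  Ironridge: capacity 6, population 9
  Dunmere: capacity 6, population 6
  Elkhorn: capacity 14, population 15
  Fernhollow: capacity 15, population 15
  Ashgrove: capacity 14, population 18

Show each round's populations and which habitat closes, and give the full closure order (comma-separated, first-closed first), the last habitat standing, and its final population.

Closure order: Ashgrove, Ironridge, Dunmere, Elkhorn
Last habitat: Fernhollow with 63 animals

Round 1: Ashgrove=18 Dunmere=6 Elkhorn=15 Fernhollow=15 Ironridge=9 → close Ashgrove (overflow 4)
  18÷4 = 4 each, +1 to first 2
Round 2: Dunmere=11 Elkhorn=20 Fernhollow=19 Ironridge=13 → close Ironridge (overflow 7)
  13÷3 = 4 each, +1 to first 1
Round 3: Dunmere=16 Elkhorn=24 Fernhollow=23 → close Dunmere (overflow 10)
  16÷2 = 8 each, +1 to first 0
Round 4: Elkhorn=32 Fernhollow=31 → close Elkhorn (overflow 18)
  32÷1 = 32 each, +1 to first 0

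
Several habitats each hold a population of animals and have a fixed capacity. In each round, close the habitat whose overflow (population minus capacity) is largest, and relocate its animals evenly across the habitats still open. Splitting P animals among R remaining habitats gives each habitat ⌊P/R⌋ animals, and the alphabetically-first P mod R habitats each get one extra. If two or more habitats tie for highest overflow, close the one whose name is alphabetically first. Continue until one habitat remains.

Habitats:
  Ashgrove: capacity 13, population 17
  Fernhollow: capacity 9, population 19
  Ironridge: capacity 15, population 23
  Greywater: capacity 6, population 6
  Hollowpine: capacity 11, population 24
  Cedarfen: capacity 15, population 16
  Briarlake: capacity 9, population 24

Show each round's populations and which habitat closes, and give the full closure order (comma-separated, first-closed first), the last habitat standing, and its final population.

Closure order: Briarlake, Hollowpine, Fernhollow, Ironridge, Ashgrove, Cedarfen
Last habitat: Greywater with 129 animals

Round 1: Ashgrove=17 Briarlake=24 Cedarfen=16 Fernhollow=19 Greywater=6 Hollowpine=24 Ironridge=23 → close Briarlake (overflow 15)
  24÷6 = 4 each, +1 to first 0
Round 2: Ashgrove=21 Cedarfen=20 Fernhollow=23 Greywater=10 Hollowpine=28 Ironridge=27 → close Hollowpine (overflow 17)
  28÷5 = 5 each, +1 to first 3
Round 3: Ashgrove=27 Cedarfen=26 Fernhollow=29 Greywater=15 Ironridge=32 → close Fernhollow (overflow 20)
  29÷4 = 7 each, +1 to first 1
Round 4: Ashgrove=35 Cedarfen=33 Greywater=22 Ironridge=39 → close Ironridge (overflow 24)
  39÷3 = 13 each, +1 to first 0
Round 5: Ashgrove=48 Cedarfen=46 Greywater=35 → close Ashgrove (overflow 35)
  48÷2 = 24 each, +1 to first 0
Round 6: Cedarfen=70 Greywater=59 → close Cedarfen (overflow 55)
  70÷1 = 70 each, +1 to first 0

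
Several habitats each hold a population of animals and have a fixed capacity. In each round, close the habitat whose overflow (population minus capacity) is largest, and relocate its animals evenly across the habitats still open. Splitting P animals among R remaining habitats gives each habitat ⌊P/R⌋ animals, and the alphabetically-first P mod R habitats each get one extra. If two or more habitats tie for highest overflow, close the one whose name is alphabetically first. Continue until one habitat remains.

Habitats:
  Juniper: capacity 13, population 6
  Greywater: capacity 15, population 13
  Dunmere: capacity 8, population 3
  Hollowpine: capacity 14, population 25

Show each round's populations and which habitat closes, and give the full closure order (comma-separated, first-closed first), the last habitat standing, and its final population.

Round 1: Dunmere=3 Greywater=13 Hollowpine=25 Juniper=6 → close Hollowpine (overflow 11)
  25÷3 = 8 each, +1 to first 1
Round 2: Dunmere=12 Greywater=21 Juniper=14 → close Greywater (overflow 6)
  21÷2 = 10 each, +1 to first 1
Round 3: Dunmere=23 Juniper=24 → close Dunmere (overflow 15)
  23÷1 = 23 each, +1 to first 0

Closure order: Hollowpine, Greywater, Dunmere
Last habitat: Juniper with 47 animals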